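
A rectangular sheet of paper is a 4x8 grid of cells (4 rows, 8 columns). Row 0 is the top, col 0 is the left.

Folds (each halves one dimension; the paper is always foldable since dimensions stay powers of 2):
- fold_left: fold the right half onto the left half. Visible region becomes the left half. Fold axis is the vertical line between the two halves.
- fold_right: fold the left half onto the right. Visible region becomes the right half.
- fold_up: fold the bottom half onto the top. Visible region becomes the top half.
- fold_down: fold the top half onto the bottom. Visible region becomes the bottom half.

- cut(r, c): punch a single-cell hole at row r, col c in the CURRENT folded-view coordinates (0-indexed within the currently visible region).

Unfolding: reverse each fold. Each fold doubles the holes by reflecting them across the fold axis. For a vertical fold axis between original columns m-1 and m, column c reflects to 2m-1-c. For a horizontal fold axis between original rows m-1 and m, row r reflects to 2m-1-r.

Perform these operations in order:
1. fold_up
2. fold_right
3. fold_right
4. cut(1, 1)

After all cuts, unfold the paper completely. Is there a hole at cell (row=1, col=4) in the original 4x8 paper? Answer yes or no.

Answer: yes

Derivation:
Op 1 fold_up: fold axis h@2; visible region now rows[0,2) x cols[0,8) = 2x8
Op 2 fold_right: fold axis v@4; visible region now rows[0,2) x cols[4,8) = 2x4
Op 3 fold_right: fold axis v@6; visible region now rows[0,2) x cols[6,8) = 2x2
Op 4 cut(1, 1): punch at orig (1,7); cuts so far [(1, 7)]; region rows[0,2) x cols[6,8) = 2x2
Unfold 1 (reflect across v@6): 2 holes -> [(1, 4), (1, 7)]
Unfold 2 (reflect across v@4): 4 holes -> [(1, 0), (1, 3), (1, 4), (1, 7)]
Unfold 3 (reflect across h@2): 8 holes -> [(1, 0), (1, 3), (1, 4), (1, 7), (2, 0), (2, 3), (2, 4), (2, 7)]
Holes: [(1, 0), (1, 3), (1, 4), (1, 7), (2, 0), (2, 3), (2, 4), (2, 7)]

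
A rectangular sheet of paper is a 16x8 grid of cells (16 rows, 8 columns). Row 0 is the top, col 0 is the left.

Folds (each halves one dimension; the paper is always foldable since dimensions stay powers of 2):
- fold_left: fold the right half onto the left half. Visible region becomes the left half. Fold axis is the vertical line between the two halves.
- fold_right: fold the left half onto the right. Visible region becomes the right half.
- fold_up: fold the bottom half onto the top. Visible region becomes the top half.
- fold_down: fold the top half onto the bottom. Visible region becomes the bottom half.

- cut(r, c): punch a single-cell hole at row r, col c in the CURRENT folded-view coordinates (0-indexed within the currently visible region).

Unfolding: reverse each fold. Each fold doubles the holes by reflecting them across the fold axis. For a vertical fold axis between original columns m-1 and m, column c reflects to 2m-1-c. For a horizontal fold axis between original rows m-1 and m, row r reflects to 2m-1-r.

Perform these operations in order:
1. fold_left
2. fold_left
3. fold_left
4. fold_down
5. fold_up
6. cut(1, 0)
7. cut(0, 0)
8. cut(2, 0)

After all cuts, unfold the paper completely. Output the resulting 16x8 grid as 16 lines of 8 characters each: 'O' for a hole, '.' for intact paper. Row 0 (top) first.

Answer: OOOOOOOO
OOOOOOOO
OOOOOOOO
........
........
OOOOOOOO
OOOOOOOO
OOOOOOOO
OOOOOOOO
OOOOOOOO
OOOOOOOO
........
........
OOOOOOOO
OOOOOOOO
OOOOOOOO

Derivation:
Op 1 fold_left: fold axis v@4; visible region now rows[0,16) x cols[0,4) = 16x4
Op 2 fold_left: fold axis v@2; visible region now rows[0,16) x cols[0,2) = 16x2
Op 3 fold_left: fold axis v@1; visible region now rows[0,16) x cols[0,1) = 16x1
Op 4 fold_down: fold axis h@8; visible region now rows[8,16) x cols[0,1) = 8x1
Op 5 fold_up: fold axis h@12; visible region now rows[8,12) x cols[0,1) = 4x1
Op 6 cut(1, 0): punch at orig (9,0); cuts so far [(9, 0)]; region rows[8,12) x cols[0,1) = 4x1
Op 7 cut(0, 0): punch at orig (8,0); cuts so far [(8, 0), (9, 0)]; region rows[8,12) x cols[0,1) = 4x1
Op 8 cut(2, 0): punch at orig (10,0); cuts so far [(8, 0), (9, 0), (10, 0)]; region rows[8,12) x cols[0,1) = 4x1
Unfold 1 (reflect across h@12): 6 holes -> [(8, 0), (9, 0), (10, 0), (13, 0), (14, 0), (15, 0)]
Unfold 2 (reflect across h@8): 12 holes -> [(0, 0), (1, 0), (2, 0), (5, 0), (6, 0), (7, 0), (8, 0), (9, 0), (10, 0), (13, 0), (14, 0), (15, 0)]
Unfold 3 (reflect across v@1): 24 holes -> [(0, 0), (0, 1), (1, 0), (1, 1), (2, 0), (2, 1), (5, 0), (5, 1), (6, 0), (6, 1), (7, 0), (7, 1), (8, 0), (8, 1), (9, 0), (9, 1), (10, 0), (10, 1), (13, 0), (13, 1), (14, 0), (14, 1), (15, 0), (15, 1)]
Unfold 4 (reflect across v@2): 48 holes -> [(0, 0), (0, 1), (0, 2), (0, 3), (1, 0), (1, 1), (1, 2), (1, 3), (2, 0), (2, 1), (2, 2), (2, 3), (5, 0), (5, 1), (5, 2), (5, 3), (6, 0), (6, 1), (6, 2), (6, 3), (7, 0), (7, 1), (7, 2), (7, 3), (8, 0), (8, 1), (8, 2), (8, 3), (9, 0), (9, 1), (9, 2), (9, 3), (10, 0), (10, 1), (10, 2), (10, 3), (13, 0), (13, 1), (13, 2), (13, 3), (14, 0), (14, 1), (14, 2), (14, 3), (15, 0), (15, 1), (15, 2), (15, 3)]
Unfold 5 (reflect across v@4): 96 holes -> [(0, 0), (0, 1), (0, 2), (0, 3), (0, 4), (0, 5), (0, 6), (0, 7), (1, 0), (1, 1), (1, 2), (1, 3), (1, 4), (1, 5), (1, 6), (1, 7), (2, 0), (2, 1), (2, 2), (2, 3), (2, 4), (2, 5), (2, 6), (2, 7), (5, 0), (5, 1), (5, 2), (5, 3), (5, 4), (5, 5), (5, 6), (5, 7), (6, 0), (6, 1), (6, 2), (6, 3), (6, 4), (6, 5), (6, 6), (6, 7), (7, 0), (7, 1), (7, 2), (7, 3), (7, 4), (7, 5), (7, 6), (7, 7), (8, 0), (8, 1), (8, 2), (8, 3), (8, 4), (8, 5), (8, 6), (8, 7), (9, 0), (9, 1), (9, 2), (9, 3), (9, 4), (9, 5), (9, 6), (9, 7), (10, 0), (10, 1), (10, 2), (10, 3), (10, 4), (10, 5), (10, 6), (10, 7), (13, 0), (13, 1), (13, 2), (13, 3), (13, 4), (13, 5), (13, 6), (13, 7), (14, 0), (14, 1), (14, 2), (14, 3), (14, 4), (14, 5), (14, 6), (14, 7), (15, 0), (15, 1), (15, 2), (15, 3), (15, 4), (15, 5), (15, 6), (15, 7)]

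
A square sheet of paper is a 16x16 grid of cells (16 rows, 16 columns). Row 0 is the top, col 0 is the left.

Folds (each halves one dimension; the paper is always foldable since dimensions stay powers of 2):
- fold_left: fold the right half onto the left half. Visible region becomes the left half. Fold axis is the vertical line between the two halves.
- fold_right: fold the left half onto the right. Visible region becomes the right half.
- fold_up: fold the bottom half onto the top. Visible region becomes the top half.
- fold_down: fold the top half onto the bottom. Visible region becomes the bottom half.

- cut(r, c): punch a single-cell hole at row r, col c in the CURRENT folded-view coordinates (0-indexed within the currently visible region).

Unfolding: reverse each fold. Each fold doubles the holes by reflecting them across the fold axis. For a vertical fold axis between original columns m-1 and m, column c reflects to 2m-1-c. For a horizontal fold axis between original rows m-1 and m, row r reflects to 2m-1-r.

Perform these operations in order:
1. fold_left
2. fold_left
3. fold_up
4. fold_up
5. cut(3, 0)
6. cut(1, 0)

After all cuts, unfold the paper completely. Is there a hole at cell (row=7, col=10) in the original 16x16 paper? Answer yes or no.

Answer: no

Derivation:
Op 1 fold_left: fold axis v@8; visible region now rows[0,16) x cols[0,8) = 16x8
Op 2 fold_left: fold axis v@4; visible region now rows[0,16) x cols[0,4) = 16x4
Op 3 fold_up: fold axis h@8; visible region now rows[0,8) x cols[0,4) = 8x4
Op 4 fold_up: fold axis h@4; visible region now rows[0,4) x cols[0,4) = 4x4
Op 5 cut(3, 0): punch at orig (3,0); cuts so far [(3, 0)]; region rows[0,4) x cols[0,4) = 4x4
Op 6 cut(1, 0): punch at orig (1,0); cuts so far [(1, 0), (3, 0)]; region rows[0,4) x cols[0,4) = 4x4
Unfold 1 (reflect across h@4): 4 holes -> [(1, 0), (3, 0), (4, 0), (6, 0)]
Unfold 2 (reflect across h@8): 8 holes -> [(1, 0), (3, 0), (4, 0), (6, 0), (9, 0), (11, 0), (12, 0), (14, 0)]
Unfold 3 (reflect across v@4): 16 holes -> [(1, 0), (1, 7), (3, 0), (3, 7), (4, 0), (4, 7), (6, 0), (6, 7), (9, 0), (9, 7), (11, 0), (11, 7), (12, 0), (12, 7), (14, 0), (14, 7)]
Unfold 4 (reflect across v@8): 32 holes -> [(1, 0), (1, 7), (1, 8), (1, 15), (3, 0), (3, 7), (3, 8), (3, 15), (4, 0), (4, 7), (4, 8), (4, 15), (6, 0), (6, 7), (6, 8), (6, 15), (9, 0), (9, 7), (9, 8), (9, 15), (11, 0), (11, 7), (11, 8), (11, 15), (12, 0), (12, 7), (12, 8), (12, 15), (14, 0), (14, 7), (14, 8), (14, 15)]
Holes: [(1, 0), (1, 7), (1, 8), (1, 15), (3, 0), (3, 7), (3, 8), (3, 15), (4, 0), (4, 7), (4, 8), (4, 15), (6, 0), (6, 7), (6, 8), (6, 15), (9, 0), (9, 7), (9, 8), (9, 15), (11, 0), (11, 7), (11, 8), (11, 15), (12, 0), (12, 7), (12, 8), (12, 15), (14, 0), (14, 7), (14, 8), (14, 15)]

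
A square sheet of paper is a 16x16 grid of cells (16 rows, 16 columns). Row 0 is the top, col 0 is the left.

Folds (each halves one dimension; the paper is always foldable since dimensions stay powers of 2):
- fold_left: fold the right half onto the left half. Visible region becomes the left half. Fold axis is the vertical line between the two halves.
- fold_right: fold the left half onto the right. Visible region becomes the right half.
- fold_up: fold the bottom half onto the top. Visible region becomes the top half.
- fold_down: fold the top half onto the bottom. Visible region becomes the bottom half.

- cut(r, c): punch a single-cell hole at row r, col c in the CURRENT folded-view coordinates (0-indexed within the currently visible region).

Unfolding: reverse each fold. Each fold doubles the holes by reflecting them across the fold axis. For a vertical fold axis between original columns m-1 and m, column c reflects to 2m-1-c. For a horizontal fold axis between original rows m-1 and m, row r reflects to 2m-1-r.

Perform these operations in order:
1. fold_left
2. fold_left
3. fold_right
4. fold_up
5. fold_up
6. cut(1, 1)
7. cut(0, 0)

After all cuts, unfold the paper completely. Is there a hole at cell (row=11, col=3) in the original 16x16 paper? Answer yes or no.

Answer: no

Derivation:
Op 1 fold_left: fold axis v@8; visible region now rows[0,16) x cols[0,8) = 16x8
Op 2 fold_left: fold axis v@4; visible region now rows[0,16) x cols[0,4) = 16x4
Op 3 fold_right: fold axis v@2; visible region now rows[0,16) x cols[2,4) = 16x2
Op 4 fold_up: fold axis h@8; visible region now rows[0,8) x cols[2,4) = 8x2
Op 5 fold_up: fold axis h@4; visible region now rows[0,4) x cols[2,4) = 4x2
Op 6 cut(1, 1): punch at orig (1,3); cuts so far [(1, 3)]; region rows[0,4) x cols[2,4) = 4x2
Op 7 cut(0, 0): punch at orig (0,2); cuts so far [(0, 2), (1, 3)]; region rows[0,4) x cols[2,4) = 4x2
Unfold 1 (reflect across h@4): 4 holes -> [(0, 2), (1, 3), (6, 3), (7, 2)]
Unfold 2 (reflect across h@8): 8 holes -> [(0, 2), (1, 3), (6, 3), (7, 2), (8, 2), (9, 3), (14, 3), (15, 2)]
Unfold 3 (reflect across v@2): 16 holes -> [(0, 1), (0, 2), (1, 0), (1, 3), (6, 0), (6, 3), (7, 1), (7, 2), (8, 1), (8, 2), (9, 0), (9, 3), (14, 0), (14, 3), (15, 1), (15, 2)]
Unfold 4 (reflect across v@4): 32 holes -> [(0, 1), (0, 2), (0, 5), (0, 6), (1, 0), (1, 3), (1, 4), (1, 7), (6, 0), (6, 3), (6, 4), (6, 7), (7, 1), (7, 2), (7, 5), (7, 6), (8, 1), (8, 2), (8, 5), (8, 6), (9, 0), (9, 3), (9, 4), (9, 7), (14, 0), (14, 3), (14, 4), (14, 7), (15, 1), (15, 2), (15, 5), (15, 6)]
Unfold 5 (reflect across v@8): 64 holes -> [(0, 1), (0, 2), (0, 5), (0, 6), (0, 9), (0, 10), (0, 13), (0, 14), (1, 0), (1, 3), (1, 4), (1, 7), (1, 8), (1, 11), (1, 12), (1, 15), (6, 0), (6, 3), (6, 4), (6, 7), (6, 8), (6, 11), (6, 12), (6, 15), (7, 1), (7, 2), (7, 5), (7, 6), (7, 9), (7, 10), (7, 13), (7, 14), (8, 1), (8, 2), (8, 5), (8, 6), (8, 9), (8, 10), (8, 13), (8, 14), (9, 0), (9, 3), (9, 4), (9, 7), (9, 8), (9, 11), (9, 12), (9, 15), (14, 0), (14, 3), (14, 4), (14, 7), (14, 8), (14, 11), (14, 12), (14, 15), (15, 1), (15, 2), (15, 5), (15, 6), (15, 9), (15, 10), (15, 13), (15, 14)]
Holes: [(0, 1), (0, 2), (0, 5), (0, 6), (0, 9), (0, 10), (0, 13), (0, 14), (1, 0), (1, 3), (1, 4), (1, 7), (1, 8), (1, 11), (1, 12), (1, 15), (6, 0), (6, 3), (6, 4), (6, 7), (6, 8), (6, 11), (6, 12), (6, 15), (7, 1), (7, 2), (7, 5), (7, 6), (7, 9), (7, 10), (7, 13), (7, 14), (8, 1), (8, 2), (8, 5), (8, 6), (8, 9), (8, 10), (8, 13), (8, 14), (9, 0), (9, 3), (9, 4), (9, 7), (9, 8), (9, 11), (9, 12), (9, 15), (14, 0), (14, 3), (14, 4), (14, 7), (14, 8), (14, 11), (14, 12), (14, 15), (15, 1), (15, 2), (15, 5), (15, 6), (15, 9), (15, 10), (15, 13), (15, 14)]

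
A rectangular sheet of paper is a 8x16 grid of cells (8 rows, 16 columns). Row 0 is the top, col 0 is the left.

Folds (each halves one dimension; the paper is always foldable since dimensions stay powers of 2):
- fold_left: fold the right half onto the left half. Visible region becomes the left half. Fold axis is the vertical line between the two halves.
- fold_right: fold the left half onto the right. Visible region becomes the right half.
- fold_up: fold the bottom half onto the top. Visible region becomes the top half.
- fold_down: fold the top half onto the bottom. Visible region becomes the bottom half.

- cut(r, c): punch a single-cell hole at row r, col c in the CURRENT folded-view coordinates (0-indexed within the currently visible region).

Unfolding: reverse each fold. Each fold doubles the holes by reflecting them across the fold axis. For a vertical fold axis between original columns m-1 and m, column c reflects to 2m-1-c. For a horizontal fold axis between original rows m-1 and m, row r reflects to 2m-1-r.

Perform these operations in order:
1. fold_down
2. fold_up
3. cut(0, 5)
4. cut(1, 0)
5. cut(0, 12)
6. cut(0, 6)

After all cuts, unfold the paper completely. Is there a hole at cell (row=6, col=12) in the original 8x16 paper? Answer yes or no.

Op 1 fold_down: fold axis h@4; visible region now rows[4,8) x cols[0,16) = 4x16
Op 2 fold_up: fold axis h@6; visible region now rows[4,6) x cols[0,16) = 2x16
Op 3 cut(0, 5): punch at orig (4,5); cuts so far [(4, 5)]; region rows[4,6) x cols[0,16) = 2x16
Op 4 cut(1, 0): punch at orig (5,0); cuts so far [(4, 5), (5, 0)]; region rows[4,6) x cols[0,16) = 2x16
Op 5 cut(0, 12): punch at orig (4,12); cuts so far [(4, 5), (4, 12), (5, 0)]; region rows[4,6) x cols[0,16) = 2x16
Op 6 cut(0, 6): punch at orig (4,6); cuts so far [(4, 5), (4, 6), (4, 12), (5, 0)]; region rows[4,6) x cols[0,16) = 2x16
Unfold 1 (reflect across h@6): 8 holes -> [(4, 5), (4, 6), (4, 12), (5, 0), (6, 0), (7, 5), (7, 6), (7, 12)]
Unfold 2 (reflect across h@4): 16 holes -> [(0, 5), (0, 6), (0, 12), (1, 0), (2, 0), (3, 5), (3, 6), (3, 12), (4, 5), (4, 6), (4, 12), (5, 0), (6, 0), (7, 5), (7, 6), (7, 12)]
Holes: [(0, 5), (0, 6), (0, 12), (1, 0), (2, 0), (3, 5), (3, 6), (3, 12), (4, 5), (4, 6), (4, 12), (5, 0), (6, 0), (7, 5), (7, 6), (7, 12)]

Answer: no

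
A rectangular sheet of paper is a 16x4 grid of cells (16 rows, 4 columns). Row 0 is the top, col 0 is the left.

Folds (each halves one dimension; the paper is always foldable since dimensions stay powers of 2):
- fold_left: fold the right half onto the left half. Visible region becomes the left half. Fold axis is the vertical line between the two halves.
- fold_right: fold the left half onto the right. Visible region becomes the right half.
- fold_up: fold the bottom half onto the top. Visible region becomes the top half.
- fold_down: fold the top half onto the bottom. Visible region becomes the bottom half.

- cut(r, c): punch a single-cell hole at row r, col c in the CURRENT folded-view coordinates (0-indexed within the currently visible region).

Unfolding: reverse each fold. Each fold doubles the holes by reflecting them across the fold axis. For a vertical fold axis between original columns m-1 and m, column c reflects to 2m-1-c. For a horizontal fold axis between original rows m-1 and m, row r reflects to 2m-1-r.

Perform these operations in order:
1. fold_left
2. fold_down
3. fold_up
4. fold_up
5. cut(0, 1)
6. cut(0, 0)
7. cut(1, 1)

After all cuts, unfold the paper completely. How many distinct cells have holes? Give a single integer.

Op 1 fold_left: fold axis v@2; visible region now rows[0,16) x cols[0,2) = 16x2
Op 2 fold_down: fold axis h@8; visible region now rows[8,16) x cols[0,2) = 8x2
Op 3 fold_up: fold axis h@12; visible region now rows[8,12) x cols[0,2) = 4x2
Op 4 fold_up: fold axis h@10; visible region now rows[8,10) x cols[0,2) = 2x2
Op 5 cut(0, 1): punch at orig (8,1); cuts so far [(8, 1)]; region rows[8,10) x cols[0,2) = 2x2
Op 6 cut(0, 0): punch at orig (8,0); cuts so far [(8, 0), (8, 1)]; region rows[8,10) x cols[0,2) = 2x2
Op 7 cut(1, 1): punch at orig (9,1); cuts so far [(8, 0), (8, 1), (9, 1)]; region rows[8,10) x cols[0,2) = 2x2
Unfold 1 (reflect across h@10): 6 holes -> [(8, 0), (8, 1), (9, 1), (10, 1), (11, 0), (11, 1)]
Unfold 2 (reflect across h@12): 12 holes -> [(8, 0), (8, 1), (9, 1), (10, 1), (11, 0), (11, 1), (12, 0), (12, 1), (13, 1), (14, 1), (15, 0), (15, 1)]
Unfold 3 (reflect across h@8): 24 holes -> [(0, 0), (0, 1), (1, 1), (2, 1), (3, 0), (3, 1), (4, 0), (4, 1), (5, 1), (6, 1), (7, 0), (7, 1), (8, 0), (8, 1), (9, 1), (10, 1), (11, 0), (11, 1), (12, 0), (12, 1), (13, 1), (14, 1), (15, 0), (15, 1)]
Unfold 4 (reflect across v@2): 48 holes -> [(0, 0), (0, 1), (0, 2), (0, 3), (1, 1), (1, 2), (2, 1), (2, 2), (3, 0), (3, 1), (3, 2), (3, 3), (4, 0), (4, 1), (4, 2), (4, 3), (5, 1), (5, 2), (6, 1), (6, 2), (7, 0), (7, 1), (7, 2), (7, 3), (8, 0), (8, 1), (8, 2), (8, 3), (9, 1), (9, 2), (10, 1), (10, 2), (11, 0), (11, 1), (11, 2), (11, 3), (12, 0), (12, 1), (12, 2), (12, 3), (13, 1), (13, 2), (14, 1), (14, 2), (15, 0), (15, 1), (15, 2), (15, 3)]

Answer: 48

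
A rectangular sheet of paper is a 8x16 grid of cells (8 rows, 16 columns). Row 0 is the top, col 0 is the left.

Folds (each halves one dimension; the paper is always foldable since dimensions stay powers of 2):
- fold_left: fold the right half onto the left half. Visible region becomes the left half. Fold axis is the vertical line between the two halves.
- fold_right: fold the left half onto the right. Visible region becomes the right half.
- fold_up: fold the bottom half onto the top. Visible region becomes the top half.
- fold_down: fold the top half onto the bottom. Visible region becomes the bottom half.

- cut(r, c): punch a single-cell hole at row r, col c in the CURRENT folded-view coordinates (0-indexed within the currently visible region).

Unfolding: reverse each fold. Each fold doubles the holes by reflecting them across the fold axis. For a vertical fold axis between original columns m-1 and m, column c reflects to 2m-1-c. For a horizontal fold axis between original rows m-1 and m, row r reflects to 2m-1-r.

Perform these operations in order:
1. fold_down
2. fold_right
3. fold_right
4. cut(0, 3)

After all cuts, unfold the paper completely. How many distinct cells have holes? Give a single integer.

Answer: 8

Derivation:
Op 1 fold_down: fold axis h@4; visible region now rows[4,8) x cols[0,16) = 4x16
Op 2 fold_right: fold axis v@8; visible region now rows[4,8) x cols[8,16) = 4x8
Op 3 fold_right: fold axis v@12; visible region now rows[4,8) x cols[12,16) = 4x4
Op 4 cut(0, 3): punch at orig (4,15); cuts so far [(4, 15)]; region rows[4,8) x cols[12,16) = 4x4
Unfold 1 (reflect across v@12): 2 holes -> [(4, 8), (4, 15)]
Unfold 2 (reflect across v@8): 4 holes -> [(4, 0), (4, 7), (4, 8), (4, 15)]
Unfold 3 (reflect across h@4): 8 holes -> [(3, 0), (3, 7), (3, 8), (3, 15), (4, 0), (4, 7), (4, 8), (4, 15)]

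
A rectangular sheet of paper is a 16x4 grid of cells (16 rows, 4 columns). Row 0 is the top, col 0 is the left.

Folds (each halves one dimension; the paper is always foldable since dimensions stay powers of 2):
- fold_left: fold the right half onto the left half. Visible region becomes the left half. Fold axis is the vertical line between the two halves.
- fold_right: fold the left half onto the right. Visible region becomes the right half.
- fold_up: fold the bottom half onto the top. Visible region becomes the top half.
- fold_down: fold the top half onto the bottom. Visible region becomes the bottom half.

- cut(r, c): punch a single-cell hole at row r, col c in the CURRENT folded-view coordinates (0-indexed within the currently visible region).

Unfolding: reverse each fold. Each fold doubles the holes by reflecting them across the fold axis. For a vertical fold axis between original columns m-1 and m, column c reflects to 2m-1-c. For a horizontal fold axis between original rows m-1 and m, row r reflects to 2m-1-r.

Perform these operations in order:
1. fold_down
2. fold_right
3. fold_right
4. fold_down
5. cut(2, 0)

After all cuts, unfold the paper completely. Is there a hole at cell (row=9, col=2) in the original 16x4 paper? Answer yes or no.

Answer: yes

Derivation:
Op 1 fold_down: fold axis h@8; visible region now rows[8,16) x cols[0,4) = 8x4
Op 2 fold_right: fold axis v@2; visible region now rows[8,16) x cols[2,4) = 8x2
Op 3 fold_right: fold axis v@3; visible region now rows[8,16) x cols[3,4) = 8x1
Op 4 fold_down: fold axis h@12; visible region now rows[12,16) x cols[3,4) = 4x1
Op 5 cut(2, 0): punch at orig (14,3); cuts so far [(14, 3)]; region rows[12,16) x cols[3,4) = 4x1
Unfold 1 (reflect across h@12): 2 holes -> [(9, 3), (14, 3)]
Unfold 2 (reflect across v@3): 4 holes -> [(9, 2), (9, 3), (14, 2), (14, 3)]
Unfold 3 (reflect across v@2): 8 holes -> [(9, 0), (9, 1), (9, 2), (9, 3), (14, 0), (14, 1), (14, 2), (14, 3)]
Unfold 4 (reflect across h@8): 16 holes -> [(1, 0), (1, 1), (1, 2), (1, 3), (6, 0), (6, 1), (6, 2), (6, 3), (9, 0), (9, 1), (9, 2), (9, 3), (14, 0), (14, 1), (14, 2), (14, 3)]
Holes: [(1, 0), (1, 1), (1, 2), (1, 3), (6, 0), (6, 1), (6, 2), (6, 3), (9, 0), (9, 1), (9, 2), (9, 3), (14, 0), (14, 1), (14, 2), (14, 3)]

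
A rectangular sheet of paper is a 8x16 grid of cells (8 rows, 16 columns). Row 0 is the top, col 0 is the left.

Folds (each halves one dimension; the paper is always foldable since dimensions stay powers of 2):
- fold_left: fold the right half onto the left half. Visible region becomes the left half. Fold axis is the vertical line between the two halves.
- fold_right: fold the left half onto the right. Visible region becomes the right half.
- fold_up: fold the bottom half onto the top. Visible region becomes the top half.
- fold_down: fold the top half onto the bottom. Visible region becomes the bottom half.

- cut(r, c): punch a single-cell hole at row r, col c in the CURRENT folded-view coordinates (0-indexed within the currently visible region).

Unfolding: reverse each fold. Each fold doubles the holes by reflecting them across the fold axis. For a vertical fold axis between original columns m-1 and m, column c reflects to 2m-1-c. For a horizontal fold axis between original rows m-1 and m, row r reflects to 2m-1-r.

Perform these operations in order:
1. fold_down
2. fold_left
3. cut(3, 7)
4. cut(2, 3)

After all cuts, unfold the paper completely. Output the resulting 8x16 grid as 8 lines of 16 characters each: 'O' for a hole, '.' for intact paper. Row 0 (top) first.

Answer: .......OO.......
...O........O...
................
................
................
................
...O........O...
.......OO.......

Derivation:
Op 1 fold_down: fold axis h@4; visible region now rows[4,8) x cols[0,16) = 4x16
Op 2 fold_left: fold axis v@8; visible region now rows[4,8) x cols[0,8) = 4x8
Op 3 cut(3, 7): punch at orig (7,7); cuts so far [(7, 7)]; region rows[4,8) x cols[0,8) = 4x8
Op 4 cut(2, 3): punch at orig (6,3); cuts so far [(6, 3), (7, 7)]; region rows[4,8) x cols[0,8) = 4x8
Unfold 1 (reflect across v@8): 4 holes -> [(6, 3), (6, 12), (7, 7), (7, 8)]
Unfold 2 (reflect across h@4): 8 holes -> [(0, 7), (0, 8), (1, 3), (1, 12), (6, 3), (6, 12), (7, 7), (7, 8)]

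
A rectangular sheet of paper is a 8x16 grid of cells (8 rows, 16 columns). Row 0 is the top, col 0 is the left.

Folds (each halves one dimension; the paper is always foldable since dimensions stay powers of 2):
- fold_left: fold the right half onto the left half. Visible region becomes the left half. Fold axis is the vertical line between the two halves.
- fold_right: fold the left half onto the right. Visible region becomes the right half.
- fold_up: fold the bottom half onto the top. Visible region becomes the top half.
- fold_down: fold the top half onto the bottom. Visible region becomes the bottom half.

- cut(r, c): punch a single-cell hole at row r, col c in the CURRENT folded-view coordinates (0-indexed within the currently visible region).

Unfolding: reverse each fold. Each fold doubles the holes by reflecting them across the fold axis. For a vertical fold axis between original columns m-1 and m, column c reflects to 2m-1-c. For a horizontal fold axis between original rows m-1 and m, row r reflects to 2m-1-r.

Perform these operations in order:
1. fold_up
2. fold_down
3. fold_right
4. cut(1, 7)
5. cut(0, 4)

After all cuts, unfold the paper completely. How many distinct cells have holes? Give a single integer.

Op 1 fold_up: fold axis h@4; visible region now rows[0,4) x cols[0,16) = 4x16
Op 2 fold_down: fold axis h@2; visible region now rows[2,4) x cols[0,16) = 2x16
Op 3 fold_right: fold axis v@8; visible region now rows[2,4) x cols[8,16) = 2x8
Op 4 cut(1, 7): punch at orig (3,15); cuts so far [(3, 15)]; region rows[2,4) x cols[8,16) = 2x8
Op 5 cut(0, 4): punch at orig (2,12); cuts so far [(2, 12), (3, 15)]; region rows[2,4) x cols[8,16) = 2x8
Unfold 1 (reflect across v@8): 4 holes -> [(2, 3), (2, 12), (3, 0), (3, 15)]
Unfold 2 (reflect across h@2): 8 holes -> [(0, 0), (0, 15), (1, 3), (1, 12), (2, 3), (2, 12), (3, 0), (3, 15)]
Unfold 3 (reflect across h@4): 16 holes -> [(0, 0), (0, 15), (1, 3), (1, 12), (2, 3), (2, 12), (3, 0), (3, 15), (4, 0), (4, 15), (5, 3), (5, 12), (6, 3), (6, 12), (7, 0), (7, 15)]

Answer: 16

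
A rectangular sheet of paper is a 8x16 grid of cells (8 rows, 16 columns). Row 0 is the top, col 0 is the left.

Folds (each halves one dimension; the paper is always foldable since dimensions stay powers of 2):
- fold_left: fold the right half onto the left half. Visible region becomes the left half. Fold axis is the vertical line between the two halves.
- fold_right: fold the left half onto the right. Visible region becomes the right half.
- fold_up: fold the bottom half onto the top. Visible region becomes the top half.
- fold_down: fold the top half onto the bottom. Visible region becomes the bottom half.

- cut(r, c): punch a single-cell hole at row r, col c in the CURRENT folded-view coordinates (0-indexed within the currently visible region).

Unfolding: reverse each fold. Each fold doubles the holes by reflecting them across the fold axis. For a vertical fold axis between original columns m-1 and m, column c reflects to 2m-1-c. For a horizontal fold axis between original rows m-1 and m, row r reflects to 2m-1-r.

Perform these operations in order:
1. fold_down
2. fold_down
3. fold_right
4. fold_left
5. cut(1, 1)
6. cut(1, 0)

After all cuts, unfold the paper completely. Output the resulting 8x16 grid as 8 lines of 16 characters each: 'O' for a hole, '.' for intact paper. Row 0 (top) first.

Op 1 fold_down: fold axis h@4; visible region now rows[4,8) x cols[0,16) = 4x16
Op 2 fold_down: fold axis h@6; visible region now rows[6,8) x cols[0,16) = 2x16
Op 3 fold_right: fold axis v@8; visible region now rows[6,8) x cols[8,16) = 2x8
Op 4 fold_left: fold axis v@12; visible region now rows[6,8) x cols[8,12) = 2x4
Op 5 cut(1, 1): punch at orig (7,9); cuts so far [(7, 9)]; region rows[6,8) x cols[8,12) = 2x4
Op 6 cut(1, 0): punch at orig (7,8); cuts so far [(7, 8), (7, 9)]; region rows[6,8) x cols[8,12) = 2x4
Unfold 1 (reflect across v@12): 4 holes -> [(7, 8), (7, 9), (7, 14), (7, 15)]
Unfold 2 (reflect across v@8): 8 holes -> [(7, 0), (7, 1), (7, 6), (7, 7), (7, 8), (7, 9), (7, 14), (7, 15)]
Unfold 3 (reflect across h@6): 16 holes -> [(4, 0), (4, 1), (4, 6), (4, 7), (4, 8), (4, 9), (4, 14), (4, 15), (7, 0), (7, 1), (7, 6), (7, 7), (7, 8), (7, 9), (7, 14), (7, 15)]
Unfold 4 (reflect across h@4): 32 holes -> [(0, 0), (0, 1), (0, 6), (0, 7), (0, 8), (0, 9), (0, 14), (0, 15), (3, 0), (3, 1), (3, 6), (3, 7), (3, 8), (3, 9), (3, 14), (3, 15), (4, 0), (4, 1), (4, 6), (4, 7), (4, 8), (4, 9), (4, 14), (4, 15), (7, 0), (7, 1), (7, 6), (7, 7), (7, 8), (7, 9), (7, 14), (7, 15)]

Answer: OO....OOOO....OO
................
................
OO....OOOO....OO
OO....OOOO....OO
................
................
OO....OOOO....OO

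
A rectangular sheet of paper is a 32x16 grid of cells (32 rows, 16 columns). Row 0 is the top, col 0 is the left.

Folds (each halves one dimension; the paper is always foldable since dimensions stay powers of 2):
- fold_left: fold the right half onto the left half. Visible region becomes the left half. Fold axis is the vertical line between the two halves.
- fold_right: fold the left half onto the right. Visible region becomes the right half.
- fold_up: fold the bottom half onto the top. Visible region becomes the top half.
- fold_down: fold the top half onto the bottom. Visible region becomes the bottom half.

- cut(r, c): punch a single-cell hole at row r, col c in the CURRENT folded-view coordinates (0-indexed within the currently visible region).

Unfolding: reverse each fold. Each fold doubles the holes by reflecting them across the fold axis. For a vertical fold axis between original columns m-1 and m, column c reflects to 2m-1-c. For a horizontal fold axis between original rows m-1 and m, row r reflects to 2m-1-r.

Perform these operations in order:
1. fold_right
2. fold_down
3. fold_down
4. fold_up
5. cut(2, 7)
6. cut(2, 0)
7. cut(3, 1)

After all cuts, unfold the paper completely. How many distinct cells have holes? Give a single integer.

Answer: 48

Derivation:
Op 1 fold_right: fold axis v@8; visible region now rows[0,32) x cols[8,16) = 32x8
Op 2 fold_down: fold axis h@16; visible region now rows[16,32) x cols[8,16) = 16x8
Op 3 fold_down: fold axis h@24; visible region now rows[24,32) x cols[8,16) = 8x8
Op 4 fold_up: fold axis h@28; visible region now rows[24,28) x cols[8,16) = 4x8
Op 5 cut(2, 7): punch at orig (26,15); cuts so far [(26, 15)]; region rows[24,28) x cols[8,16) = 4x8
Op 6 cut(2, 0): punch at orig (26,8); cuts so far [(26, 8), (26, 15)]; region rows[24,28) x cols[8,16) = 4x8
Op 7 cut(3, 1): punch at orig (27,9); cuts so far [(26, 8), (26, 15), (27, 9)]; region rows[24,28) x cols[8,16) = 4x8
Unfold 1 (reflect across h@28): 6 holes -> [(26, 8), (26, 15), (27, 9), (28, 9), (29, 8), (29, 15)]
Unfold 2 (reflect across h@24): 12 holes -> [(18, 8), (18, 15), (19, 9), (20, 9), (21, 8), (21, 15), (26, 8), (26, 15), (27, 9), (28, 9), (29, 8), (29, 15)]
Unfold 3 (reflect across h@16): 24 holes -> [(2, 8), (2, 15), (3, 9), (4, 9), (5, 8), (5, 15), (10, 8), (10, 15), (11, 9), (12, 9), (13, 8), (13, 15), (18, 8), (18, 15), (19, 9), (20, 9), (21, 8), (21, 15), (26, 8), (26, 15), (27, 9), (28, 9), (29, 8), (29, 15)]
Unfold 4 (reflect across v@8): 48 holes -> [(2, 0), (2, 7), (2, 8), (2, 15), (3, 6), (3, 9), (4, 6), (4, 9), (5, 0), (5, 7), (5, 8), (5, 15), (10, 0), (10, 7), (10, 8), (10, 15), (11, 6), (11, 9), (12, 6), (12, 9), (13, 0), (13, 7), (13, 8), (13, 15), (18, 0), (18, 7), (18, 8), (18, 15), (19, 6), (19, 9), (20, 6), (20, 9), (21, 0), (21, 7), (21, 8), (21, 15), (26, 0), (26, 7), (26, 8), (26, 15), (27, 6), (27, 9), (28, 6), (28, 9), (29, 0), (29, 7), (29, 8), (29, 15)]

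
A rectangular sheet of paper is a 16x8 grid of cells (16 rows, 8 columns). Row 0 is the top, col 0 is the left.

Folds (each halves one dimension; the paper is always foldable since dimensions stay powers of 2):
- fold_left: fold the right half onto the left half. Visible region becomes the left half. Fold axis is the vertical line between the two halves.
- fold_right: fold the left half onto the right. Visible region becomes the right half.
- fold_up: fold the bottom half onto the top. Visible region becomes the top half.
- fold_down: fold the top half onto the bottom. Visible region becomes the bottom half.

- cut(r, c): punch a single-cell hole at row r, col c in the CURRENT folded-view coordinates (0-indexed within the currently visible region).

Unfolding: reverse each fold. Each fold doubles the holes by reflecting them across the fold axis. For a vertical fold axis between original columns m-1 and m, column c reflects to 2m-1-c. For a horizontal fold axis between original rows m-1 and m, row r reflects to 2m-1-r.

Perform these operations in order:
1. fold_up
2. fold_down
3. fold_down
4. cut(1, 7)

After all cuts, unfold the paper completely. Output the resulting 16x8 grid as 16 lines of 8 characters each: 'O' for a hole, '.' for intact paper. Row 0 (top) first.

Answer: .......O
........
........
.......O
.......O
........
........
.......O
.......O
........
........
.......O
.......O
........
........
.......O

Derivation:
Op 1 fold_up: fold axis h@8; visible region now rows[0,8) x cols[0,8) = 8x8
Op 2 fold_down: fold axis h@4; visible region now rows[4,8) x cols[0,8) = 4x8
Op 3 fold_down: fold axis h@6; visible region now rows[6,8) x cols[0,8) = 2x8
Op 4 cut(1, 7): punch at orig (7,7); cuts so far [(7, 7)]; region rows[6,8) x cols[0,8) = 2x8
Unfold 1 (reflect across h@6): 2 holes -> [(4, 7), (7, 7)]
Unfold 2 (reflect across h@4): 4 holes -> [(0, 7), (3, 7), (4, 7), (7, 7)]
Unfold 3 (reflect across h@8): 8 holes -> [(0, 7), (3, 7), (4, 7), (7, 7), (8, 7), (11, 7), (12, 7), (15, 7)]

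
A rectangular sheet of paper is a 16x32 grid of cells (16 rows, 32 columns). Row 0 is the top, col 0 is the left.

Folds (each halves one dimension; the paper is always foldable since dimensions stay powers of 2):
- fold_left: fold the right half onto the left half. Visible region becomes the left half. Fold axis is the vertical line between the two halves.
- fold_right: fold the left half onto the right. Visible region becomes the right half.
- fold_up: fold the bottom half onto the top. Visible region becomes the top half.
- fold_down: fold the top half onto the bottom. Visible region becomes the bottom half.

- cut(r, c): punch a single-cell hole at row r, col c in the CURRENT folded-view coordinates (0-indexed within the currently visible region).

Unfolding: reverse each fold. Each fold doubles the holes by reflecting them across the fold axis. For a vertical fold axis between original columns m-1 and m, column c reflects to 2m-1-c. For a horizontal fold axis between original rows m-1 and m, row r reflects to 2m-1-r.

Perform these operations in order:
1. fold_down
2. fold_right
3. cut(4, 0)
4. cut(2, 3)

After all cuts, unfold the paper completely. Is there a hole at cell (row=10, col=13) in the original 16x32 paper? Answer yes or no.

Op 1 fold_down: fold axis h@8; visible region now rows[8,16) x cols[0,32) = 8x32
Op 2 fold_right: fold axis v@16; visible region now rows[8,16) x cols[16,32) = 8x16
Op 3 cut(4, 0): punch at orig (12,16); cuts so far [(12, 16)]; region rows[8,16) x cols[16,32) = 8x16
Op 4 cut(2, 3): punch at orig (10,19); cuts so far [(10, 19), (12, 16)]; region rows[8,16) x cols[16,32) = 8x16
Unfold 1 (reflect across v@16): 4 holes -> [(10, 12), (10, 19), (12, 15), (12, 16)]
Unfold 2 (reflect across h@8): 8 holes -> [(3, 15), (3, 16), (5, 12), (5, 19), (10, 12), (10, 19), (12, 15), (12, 16)]
Holes: [(3, 15), (3, 16), (5, 12), (5, 19), (10, 12), (10, 19), (12, 15), (12, 16)]

Answer: no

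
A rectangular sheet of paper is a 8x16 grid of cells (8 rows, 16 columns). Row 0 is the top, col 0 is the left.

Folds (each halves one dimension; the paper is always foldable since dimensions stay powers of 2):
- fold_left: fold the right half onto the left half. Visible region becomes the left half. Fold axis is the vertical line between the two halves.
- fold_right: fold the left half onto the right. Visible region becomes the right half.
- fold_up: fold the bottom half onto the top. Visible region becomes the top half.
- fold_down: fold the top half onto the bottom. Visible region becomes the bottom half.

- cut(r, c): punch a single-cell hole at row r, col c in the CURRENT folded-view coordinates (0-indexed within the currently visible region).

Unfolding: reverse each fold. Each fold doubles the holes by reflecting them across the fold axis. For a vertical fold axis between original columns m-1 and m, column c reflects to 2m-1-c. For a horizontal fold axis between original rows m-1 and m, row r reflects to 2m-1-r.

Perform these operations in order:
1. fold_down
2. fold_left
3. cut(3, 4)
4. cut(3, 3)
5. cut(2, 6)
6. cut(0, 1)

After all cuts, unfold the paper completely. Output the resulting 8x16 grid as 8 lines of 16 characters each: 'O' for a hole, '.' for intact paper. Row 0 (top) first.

Op 1 fold_down: fold axis h@4; visible region now rows[4,8) x cols[0,16) = 4x16
Op 2 fold_left: fold axis v@8; visible region now rows[4,8) x cols[0,8) = 4x8
Op 3 cut(3, 4): punch at orig (7,4); cuts so far [(7, 4)]; region rows[4,8) x cols[0,8) = 4x8
Op 4 cut(3, 3): punch at orig (7,3); cuts so far [(7, 3), (7, 4)]; region rows[4,8) x cols[0,8) = 4x8
Op 5 cut(2, 6): punch at orig (6,6); cuts so far [(6, 6), (7, 3), (7, 4)]; region rows[4,8) x cols[0,8) = 4x8
Op 6 cut(0, 1): punch at orig (4,1); cuts so far [(4, 1), (6, 6), (7, 3), (7, 4)]; region rows[4,8) x cols[0,8) = 4x8
Unfold 1 (reflect across v@8): 8 holes -> [(4, 1), (4, 14), (6, 6), (6, 9), (7, 3), (7, 4), (7, 11), (7, 12)]
Unfold 2 (reflect across h@4): 16 holes -> [(0, 3), (0, 4), (0, 11), (0, 12), (1, 6), (1, 9), (3, 1), (3, 14), (4, 1), (4, 14), (6, 6), (6, 9), (7, 3), (7, 4), (7, 11), (7, 12)]

Answer: ...OO......OO...
......O..O......
................
.O............O.
.O............O.
................
......O..O......
...OO......OO...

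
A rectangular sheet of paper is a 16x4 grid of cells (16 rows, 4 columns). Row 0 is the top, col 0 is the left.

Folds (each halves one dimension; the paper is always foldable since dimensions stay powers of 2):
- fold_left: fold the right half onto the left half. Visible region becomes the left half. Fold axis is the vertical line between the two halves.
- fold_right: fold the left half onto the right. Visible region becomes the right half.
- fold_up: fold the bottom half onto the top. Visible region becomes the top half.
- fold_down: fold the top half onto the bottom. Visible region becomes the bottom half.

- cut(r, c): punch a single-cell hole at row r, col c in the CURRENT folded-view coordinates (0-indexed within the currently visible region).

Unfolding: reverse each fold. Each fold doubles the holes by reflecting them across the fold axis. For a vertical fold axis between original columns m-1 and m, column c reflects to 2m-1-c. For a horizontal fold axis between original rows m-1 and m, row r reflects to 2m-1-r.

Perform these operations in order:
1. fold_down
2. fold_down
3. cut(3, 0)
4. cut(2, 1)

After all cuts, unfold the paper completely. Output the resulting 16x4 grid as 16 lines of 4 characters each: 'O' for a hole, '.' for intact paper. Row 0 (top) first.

Answer: O...
.O..
....
....
....
....
.O..
O...
O...
.O..
....
....
....
....
.O..
O...

Derivation:
Op 1 fold_down: fold axis h@8; visible region now rows[8,16) x cols[0,4) = 8x4
Op 2 fold_down: fold axis h@12; visible region now rows[12,16) x cols[0,4) = 4x4
Op 3 cut(3, 0): punch at orig (15,0); cuts so far [(15, 0)]; region rows[12,16) x cols[0,4) = 4x4
Op 4 cut(2, 1): punch at orig (14,1); cuts so far [(14, 1), (15, 0)]; region rows[12,16) x cols[0,4) = 4x4
Unfold 1 (reflect across h@12): 4 holes -> [(8, 0), (9, 1), (14, 1), (15, 0)]
Unfold 2 (reflect across h@8): 8 holes -> [(0, 0), (1, 1), (6, 1), (7, 0), (8, 0), (9, 1), (14, 1), (15, 0)]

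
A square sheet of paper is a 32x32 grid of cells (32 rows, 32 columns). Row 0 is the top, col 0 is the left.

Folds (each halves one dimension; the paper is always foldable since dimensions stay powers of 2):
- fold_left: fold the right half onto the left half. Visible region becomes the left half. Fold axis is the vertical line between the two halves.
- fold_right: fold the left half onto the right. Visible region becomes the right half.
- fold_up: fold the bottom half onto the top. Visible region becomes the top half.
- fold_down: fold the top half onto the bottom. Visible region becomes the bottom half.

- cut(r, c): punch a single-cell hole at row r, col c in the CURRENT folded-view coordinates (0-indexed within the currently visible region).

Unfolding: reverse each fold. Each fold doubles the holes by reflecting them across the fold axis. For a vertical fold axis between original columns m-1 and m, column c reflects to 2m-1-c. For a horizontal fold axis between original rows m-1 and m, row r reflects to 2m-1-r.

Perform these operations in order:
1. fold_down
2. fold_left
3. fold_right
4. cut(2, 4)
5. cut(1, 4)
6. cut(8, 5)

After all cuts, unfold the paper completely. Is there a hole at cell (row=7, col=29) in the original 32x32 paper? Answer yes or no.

Answer: yes

Derivation:
Op 1 fold_down: fold axis h@16; visible region now rows[16,32) x cols[0,32) = 16x32
Op 2 fold_left: fold axis v@16; visible region now rows[16,32) x cols[0,16) = 16x16
Op 3 fold_right: fold axis v@8; visible region now rows[16,32) x cols[8,16) = 16x8
Op 4 cut(2, 4): punch at orig (18,12); cuts so far [(18, 12)]; region rows[16,32) x cols[8,16) = 16x8
Op 5 cut(1, 4): punch at orig (17,12); cuts so far [(17, 12), (18, 12)]; region rows[16,32) x cols[8,16) = 16x8
Op 6 cut(8, 5): punch at orig (24,13); cuts so far [(17, 12), (18, 12), (24, 13)]; region rows[16,32) x cols[8,16) = 16x8
Unfold 1 (reflect across v@8): 6 holes -> [(17, 3), (17, 12), (18, 3), (18, 12), (24, 2), (24, 13)]
Unfold 2 (reflect across v@16): 12 holes -> [(17, 3), (17, 12), (17, 19), (17, 28), (18, 3), (18, 12), (18, 19), (18, 28), (24, 2), (24, 13), (24, 18), (24, 29)]
Unfold 3 (reflect across h@16): 24 holes -> [(7, 2), (7, 13), (7, 18), (7, 29), (13, 3), (13, 12), (13, 19), (13, 28), (14, 3), (14, 12), (14, 19), (14, 28), (17, 3), (17, 12), (17, 19), (17, 28), (18, 3), (18, 12), (18, 19), (18, 28), (24, 2), (24, 13), (24, 18), (24, 29)]
Holes: [(7, 2), (7, 13), (7, 18), (7, 29), (13, 3), (13, 12), (13, 19), (13, 28), (14, 3), (14, 12), (14, 19), (14, 28), (17, 3), (17, 12), (17, 19), (17, 28), (18, 3), (18, 12), (18, 19), (18, 28), (24, 2), (24, 13), (24, 18), (24, 29)]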